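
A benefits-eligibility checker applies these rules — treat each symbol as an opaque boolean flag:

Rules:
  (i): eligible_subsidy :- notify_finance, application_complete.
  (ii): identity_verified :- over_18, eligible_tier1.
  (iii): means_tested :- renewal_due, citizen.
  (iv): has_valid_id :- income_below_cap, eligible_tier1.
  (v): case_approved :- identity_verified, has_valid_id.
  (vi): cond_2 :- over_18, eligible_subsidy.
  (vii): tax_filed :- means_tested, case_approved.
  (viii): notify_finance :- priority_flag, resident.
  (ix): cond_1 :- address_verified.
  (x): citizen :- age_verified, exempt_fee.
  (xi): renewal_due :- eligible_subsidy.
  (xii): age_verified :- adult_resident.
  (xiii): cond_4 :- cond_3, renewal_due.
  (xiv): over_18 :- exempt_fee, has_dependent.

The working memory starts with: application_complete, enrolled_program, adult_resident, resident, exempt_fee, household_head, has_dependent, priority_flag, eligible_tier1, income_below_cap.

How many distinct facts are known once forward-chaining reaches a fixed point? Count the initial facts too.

[1] (iv) [has_valid_id :- income_below_cap, eligible_tier1.]; (viii) [notify_finance :- priority_flag, resident.]; (xii) [age_verified :- adult_resident.]; (xiv) [over_18 :- exempt_fee, has_dependent.]. ⇒ new: has_valid_id, notify_finance, age_verified, over_18.
[2] (i) [eligible_subsidy :- notify_finance, application_complete.]; (ii) [identity_verified :- over_18, eligible_tier1.]; (x) [citizen :- age_verified, exempt_fee.]. ⇒ new: eligible_subsidy, identity_verified, citizen.
[3] (v) [case_approved :- identity_verified, has_valid_id.]; (vi) [cond_2 :- over_18, eligible_subsidy.]; (xi) [renewal_due :- eligible_subsidy.]. ⇒ new: case_approved, cond_2, renewal_due.
[4] (iii) [means_tested :- renewal_due, citizen.]. ⇒ new: means_tested.
[5] (vii) [tax_filed :- means_tested, case_approved.]. ⇒ new: tax_filed.
Closure: {adult_resident, age_verified, application_complete, case_approved, citizen, cond_2, eligible_subsidy, eligible_tier1, enrolled_program, exempt_fee, has_dependent, has_valid_id, household_head, identity_verified, income_below_cap, means_tested, notify_finance, over_18, priority_flag, renewal_due, resident, tax_filed} — 22 facts.

22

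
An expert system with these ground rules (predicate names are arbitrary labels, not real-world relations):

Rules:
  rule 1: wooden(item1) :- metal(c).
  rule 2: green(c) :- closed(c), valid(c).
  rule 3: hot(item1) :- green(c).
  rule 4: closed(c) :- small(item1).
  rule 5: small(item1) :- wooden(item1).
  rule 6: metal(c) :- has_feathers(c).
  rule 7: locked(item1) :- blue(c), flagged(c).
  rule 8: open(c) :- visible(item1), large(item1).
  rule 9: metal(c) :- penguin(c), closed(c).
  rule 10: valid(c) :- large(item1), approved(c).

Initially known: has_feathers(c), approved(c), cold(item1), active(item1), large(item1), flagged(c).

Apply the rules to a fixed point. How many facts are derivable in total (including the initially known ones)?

13

Round 1: rule 6 [metal(c) :- has_feathers(c).]; rule 10 [valid(c) :- large(item1), approved(c).]. Adds metal(c), valid(c).
Round 2: rule 1 [wooden(item1) :- metal(c).]. Adds wooden(item1).
Round 3: rule 5 [small(item1) :- wooden(item1).]. Adds small(item1).
Round 4: rule 4 [closed(c) :- small(item1).]. Adds closed(c).
Round 5: rule 2 [green(c) :- closed(c), valid(c).]. Adds green(c).
Round 6: rule 3 [hot(item1) :- green(c).]. Adds hot(item1).
Closure: {active(item1), approved(c), closed(c), cold(item1), flagged(c), green(c), has_feathers(c), hot(item1), large(item1), metal(c), small(item1), valid(c), wooden(item1)} — 13 facts.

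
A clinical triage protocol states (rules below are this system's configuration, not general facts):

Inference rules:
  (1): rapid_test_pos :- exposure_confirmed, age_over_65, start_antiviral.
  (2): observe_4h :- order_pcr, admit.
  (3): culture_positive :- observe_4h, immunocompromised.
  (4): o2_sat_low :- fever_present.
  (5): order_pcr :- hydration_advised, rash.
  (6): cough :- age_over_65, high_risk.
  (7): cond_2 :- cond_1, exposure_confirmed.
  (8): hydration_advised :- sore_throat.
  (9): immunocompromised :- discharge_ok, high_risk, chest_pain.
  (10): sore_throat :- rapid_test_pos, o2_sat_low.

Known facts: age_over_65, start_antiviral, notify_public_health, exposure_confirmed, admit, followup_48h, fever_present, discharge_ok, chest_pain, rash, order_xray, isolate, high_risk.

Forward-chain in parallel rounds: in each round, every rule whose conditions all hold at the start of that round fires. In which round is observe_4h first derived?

Round 1 — (1), (4), (6), (9), derive rapid_test_pos, o2_sat_low, cough, immunocompromised.
Round 2 — (10), derive sore_throat.
Round 3 — (8), derive hydration_advised.
Round 4 — (5), derive order_pcr.
Round 5 — (2), derive observe_4h.
observe_4h first appears in round 5.

5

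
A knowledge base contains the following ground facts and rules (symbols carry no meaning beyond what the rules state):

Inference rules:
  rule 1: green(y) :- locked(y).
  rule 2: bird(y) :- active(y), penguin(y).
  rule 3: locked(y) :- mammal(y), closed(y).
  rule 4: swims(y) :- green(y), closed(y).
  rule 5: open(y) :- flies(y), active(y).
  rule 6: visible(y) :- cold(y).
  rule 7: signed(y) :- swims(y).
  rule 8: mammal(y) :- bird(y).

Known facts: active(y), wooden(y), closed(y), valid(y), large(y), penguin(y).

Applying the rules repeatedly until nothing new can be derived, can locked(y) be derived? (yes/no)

Round 1: rule 2 [bird(y) :- active(y), penguin(y).]. Adds bird(y).
Round 2: rule 8 [mammal(y) :- bird(y).]. Adds mammal(y).
Round 3: rule 3 [locked(y) :- mammal(y), closed(y).]. Adds locked(y).
Round 4: rule 1 [green(y) :- locked(y).]. Adds green(y).
Round 5: rule 4 [swims(y) :- green(y), closed(y).]. Adds swims(y).
Round 6: rule 7 [signed(y) :- swims(y).]. Adds signed(y).
locked(y) appears in round 3, so it is derivable.

yes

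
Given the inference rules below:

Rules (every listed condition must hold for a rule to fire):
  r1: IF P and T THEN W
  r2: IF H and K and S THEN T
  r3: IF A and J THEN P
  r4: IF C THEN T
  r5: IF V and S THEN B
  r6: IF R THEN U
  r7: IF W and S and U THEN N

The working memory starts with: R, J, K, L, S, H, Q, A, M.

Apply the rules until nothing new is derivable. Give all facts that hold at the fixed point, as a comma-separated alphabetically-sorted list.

A, H, J, K, L, M, N, P, Q, R, S, T, U, W

[1] r2 [IF H and K and S THEN T]; r3 [IF A and J THEN P]; r6 [IF R THEN U]. ⇒ new: T, P, U.
[2] r1 [IF P and T THEN W]. ⇒ new: W.
[3] r7 [IF W and S and U THEN N]. ⇒ new: N.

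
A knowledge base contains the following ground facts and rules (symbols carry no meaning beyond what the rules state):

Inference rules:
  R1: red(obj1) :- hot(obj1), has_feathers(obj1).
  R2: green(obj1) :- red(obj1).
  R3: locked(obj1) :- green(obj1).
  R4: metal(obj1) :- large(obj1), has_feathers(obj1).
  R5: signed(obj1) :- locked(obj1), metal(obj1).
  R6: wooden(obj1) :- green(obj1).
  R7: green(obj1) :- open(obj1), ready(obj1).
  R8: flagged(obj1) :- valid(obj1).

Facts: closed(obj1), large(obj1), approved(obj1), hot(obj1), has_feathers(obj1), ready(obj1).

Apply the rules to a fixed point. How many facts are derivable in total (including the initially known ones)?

Round 1 — R1, R4, derive red(obj1), metal(obj1).
Round 2 — R2, derive green(obj1).
Round 3 — R3, R6, derive locked(obj1), wooden(obj1).
Round 4 — R5, derive signed(obj1).
Closure: {approved(obj1), closed(obj1), green(obj1), has_feathers(obj1), hot(obj1), large(obj1), locked(obj1), metal(obj1), ready(obj1), red(obj1), signed(obj1), wooden(obj1)} — 12 facts.

12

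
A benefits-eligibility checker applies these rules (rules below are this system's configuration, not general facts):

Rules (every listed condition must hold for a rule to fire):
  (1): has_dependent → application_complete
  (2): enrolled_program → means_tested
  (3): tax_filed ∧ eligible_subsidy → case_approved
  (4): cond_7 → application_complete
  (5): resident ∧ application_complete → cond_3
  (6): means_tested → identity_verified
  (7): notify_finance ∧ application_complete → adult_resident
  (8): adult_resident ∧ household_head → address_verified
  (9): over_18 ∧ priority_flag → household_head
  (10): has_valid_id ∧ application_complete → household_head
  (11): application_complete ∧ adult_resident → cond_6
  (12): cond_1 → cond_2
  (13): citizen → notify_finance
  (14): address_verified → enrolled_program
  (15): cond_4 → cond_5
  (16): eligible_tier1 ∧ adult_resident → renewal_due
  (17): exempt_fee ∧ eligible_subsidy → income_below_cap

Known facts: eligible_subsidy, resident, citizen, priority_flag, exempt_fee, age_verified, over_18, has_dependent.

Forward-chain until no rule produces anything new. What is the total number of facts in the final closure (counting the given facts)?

19

Round 1 — (1), (9), (13), (17), derive application_complete, household_head, notify_finance, income_below_cap.
Round 2 — (5), (7), derive cond_3, adult_resident.
Round 3 — (8), (11), derive address_verified, cond_6.
Round 4 — (14), derive enrolled_program.
Round 5 — (2), derive means_tested.
Round 6 — (6), derive identity_verified.
Closure: {address_verified, adult_resident, age_verified, application_complete, citizen, cond_3, cond_6, eligible_subsidy, enrolled_program, exempt_fee, has_dependent, household_head, identity_verified, income_below_cap, means_tested, notify_finance, over_18, priority_flag, resident} — 19 facts.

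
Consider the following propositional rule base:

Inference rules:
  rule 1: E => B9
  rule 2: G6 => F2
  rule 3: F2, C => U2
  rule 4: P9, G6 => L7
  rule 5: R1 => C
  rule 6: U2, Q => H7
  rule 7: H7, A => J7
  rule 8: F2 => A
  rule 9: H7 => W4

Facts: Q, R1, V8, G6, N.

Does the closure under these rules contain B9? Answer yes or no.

Round 1 — rule 2, rule 5, derive F2, C.
Round 2 — rule 3, rule 8, derive U2, A.
Round 3 — rule 6, derive H7.
Round 4 — rule 7, rule 9, derive J7, W4.
Fixed point reached. B9 is concluded only by rule 1; rule 1 needs E (never derived).

no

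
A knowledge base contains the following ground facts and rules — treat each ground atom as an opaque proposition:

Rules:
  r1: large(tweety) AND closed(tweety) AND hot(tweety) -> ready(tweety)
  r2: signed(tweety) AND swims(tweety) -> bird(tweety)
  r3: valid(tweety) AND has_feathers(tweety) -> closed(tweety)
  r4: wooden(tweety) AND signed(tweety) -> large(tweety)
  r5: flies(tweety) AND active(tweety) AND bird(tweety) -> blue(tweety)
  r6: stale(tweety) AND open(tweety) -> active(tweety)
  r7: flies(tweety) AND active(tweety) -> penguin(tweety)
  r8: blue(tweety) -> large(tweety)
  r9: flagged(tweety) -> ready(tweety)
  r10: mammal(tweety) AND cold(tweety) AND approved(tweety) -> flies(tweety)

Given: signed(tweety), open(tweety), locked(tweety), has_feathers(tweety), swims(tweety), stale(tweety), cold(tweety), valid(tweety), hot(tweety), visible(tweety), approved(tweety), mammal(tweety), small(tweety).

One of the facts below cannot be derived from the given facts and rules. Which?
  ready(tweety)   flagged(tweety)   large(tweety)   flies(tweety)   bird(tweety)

flagged(tweety)

Round 1: r2 [signed(tweety) AND swims(tweety) -> bird(tweety)]; r3 [valid(tweety) AND has_feathers(tweety) -> closed(tweety)]; r6 [stale(tweety) AND open(tweety) -> active(tweety)]; r10 [mammal(tweety) AND cold(tweety) AND approved(tweety) -> flies(tweety)]. Adds bird(tweety), closed(tweety), active(tweety), flies(tweety).
Round 2: r5 [flies(tweety) AND active(tweety) AND bird(tweety) -> blue(tweety)]; r7 [flies(tweety) AND active(tweety) -> penguin(tweety)]. Adds blue(tweety), penguin(tweety).
Round 3: r8 [blue(tweety) -> large(tweety)]. Adds large(tweety).
Round 4: r1 [large(tweety) AND closed(tweety) AND hot(tweety) -> ready(tweety)]. Adds ready(tweety).
Derived: bird(tweety) (round 1), large(tweety) (round 3), ready(tweety) (round 4), flies(tweety) (round 1). flagged(tweety) never appears in any round.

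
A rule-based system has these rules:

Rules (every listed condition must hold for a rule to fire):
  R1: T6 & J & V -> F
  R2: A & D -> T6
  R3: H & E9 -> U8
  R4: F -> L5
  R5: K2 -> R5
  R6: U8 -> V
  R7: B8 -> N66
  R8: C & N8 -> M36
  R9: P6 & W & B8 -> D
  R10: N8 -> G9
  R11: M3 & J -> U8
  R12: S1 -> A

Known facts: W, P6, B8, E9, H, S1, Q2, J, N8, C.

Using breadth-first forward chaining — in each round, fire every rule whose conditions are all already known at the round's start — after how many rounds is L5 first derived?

4

Round 1: R3 [H & E9 -> U8]; R7 [B8 -> N66]; R8 [C & N8 -> M36]; R9 [P6 & W & B8 -> D]; R10 [N8 -> G9]; R12 [S1 -> A]. Adds U8, N66, M36, D, G9, A.
Round 2: R2 [A & D -> T6]; R6 [U8 -> V]. Adds T6, V.
Round 3: R1 [T6 & J & V -> F]. Adds F.
Round 4: R4 [F -> L5]. Adds L5.
L5 first appears in round 4.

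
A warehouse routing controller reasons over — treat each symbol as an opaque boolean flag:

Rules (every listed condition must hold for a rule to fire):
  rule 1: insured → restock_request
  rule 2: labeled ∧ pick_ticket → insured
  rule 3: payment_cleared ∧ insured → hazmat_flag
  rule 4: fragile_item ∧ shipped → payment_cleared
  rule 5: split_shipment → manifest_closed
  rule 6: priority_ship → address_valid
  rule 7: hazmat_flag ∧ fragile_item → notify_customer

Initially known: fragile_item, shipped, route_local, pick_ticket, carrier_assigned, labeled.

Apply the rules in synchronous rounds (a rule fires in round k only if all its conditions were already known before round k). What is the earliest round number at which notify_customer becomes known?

3

Round 1: rule 2 [labeled ∧ pick_ticket → insured]; rule 4 [fragile_item ∧ shipped → payment_cleared]. Adds insured, payment_cleared.
Round 2: rule 1 [insured → restock_request]; rule 3 [payment_cleared ∧ insured → hazmat_flag]. Adds restock_request, hazmat_flag.
Round 3: rule 7 [hazmat_flag ∧ fragile_item → notify_customer]. Adds notify_customer.
notify_customer first appears in round 3.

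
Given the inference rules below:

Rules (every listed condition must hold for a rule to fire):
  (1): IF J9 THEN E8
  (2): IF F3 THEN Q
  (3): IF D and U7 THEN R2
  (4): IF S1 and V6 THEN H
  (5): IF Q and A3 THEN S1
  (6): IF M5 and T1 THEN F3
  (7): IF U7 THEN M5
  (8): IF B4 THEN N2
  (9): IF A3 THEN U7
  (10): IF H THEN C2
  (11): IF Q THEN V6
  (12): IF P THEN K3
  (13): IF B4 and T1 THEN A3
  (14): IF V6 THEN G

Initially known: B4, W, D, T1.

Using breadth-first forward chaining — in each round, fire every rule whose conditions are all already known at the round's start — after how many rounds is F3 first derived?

[1] (8) [IF B4 THEN N2]; (13) [IF B4 and T1 THEN A3]. ⇒ new: N2, A3.
[2] (9) [IF A3 THEN U7]. ⇒ new: U7.
[3] (3) [IF D and U7 THEN R2]; (7) [IF U7 THEN M5]. ⇒ new: R2, M5.
[4] (6) [IF M5 and T1 THEN F3]. ⇒ new: F3.
F3 first appears in round 4.

4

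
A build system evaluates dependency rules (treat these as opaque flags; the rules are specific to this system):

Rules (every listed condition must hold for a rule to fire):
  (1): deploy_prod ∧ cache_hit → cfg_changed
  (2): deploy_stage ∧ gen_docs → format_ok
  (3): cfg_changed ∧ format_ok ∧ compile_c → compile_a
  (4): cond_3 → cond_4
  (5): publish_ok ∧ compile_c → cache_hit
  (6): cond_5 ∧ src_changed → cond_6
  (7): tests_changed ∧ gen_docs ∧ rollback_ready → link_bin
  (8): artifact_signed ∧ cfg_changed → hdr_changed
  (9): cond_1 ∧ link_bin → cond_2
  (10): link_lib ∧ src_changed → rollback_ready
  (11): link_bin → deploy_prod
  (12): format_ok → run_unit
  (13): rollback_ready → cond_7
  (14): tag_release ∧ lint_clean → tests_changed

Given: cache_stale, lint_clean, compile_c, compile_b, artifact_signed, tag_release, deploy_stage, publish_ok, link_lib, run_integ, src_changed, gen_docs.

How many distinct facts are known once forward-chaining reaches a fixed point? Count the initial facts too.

23

Round 1 — (2), (5), (10), (14), derive format_ok, cache_hit, rollback_ready, tests_changed.
Round 2 — (7), (12), (13), derive link_bin, run_unit, cond_7.
Round 3 — (11), derive deploy_prod.
Round 4 — (1), derive cfg_changed.
Round 5 — (3), (8), derive compile_a, hdr_changed.
Closure: {artifact_signed, cache_hit, cache_stale, cfg_changed, compile_a, compile_b, compile_c, cond_7, deploy_prod, deploy_stage, format_ok, gen_docs, hdr_changed, link_bin, link_lib, lint_clean, publish_ok, rollback_ready, run_integ, run_unit, src_changed, tag_release, tests_changed} — 23 facts.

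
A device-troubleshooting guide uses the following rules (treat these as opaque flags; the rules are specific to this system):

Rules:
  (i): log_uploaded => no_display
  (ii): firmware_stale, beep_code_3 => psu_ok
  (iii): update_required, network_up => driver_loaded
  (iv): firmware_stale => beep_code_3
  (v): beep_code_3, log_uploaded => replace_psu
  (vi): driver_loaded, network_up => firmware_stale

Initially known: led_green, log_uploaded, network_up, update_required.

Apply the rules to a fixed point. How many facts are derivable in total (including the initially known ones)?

10

Round 1 — (i), (iii), derive no_display, driver_loaded.
Round 2 — (vi), derive firmware_stale.
Round 3 — (iv), derive beep_code_3.
Round 4 — (ii), (v), derive psu_ok, replace_psu.
Closure: {beep_code_3, driver_loaded, firmware_stale, led_green, log_uploaded, network_up, no_display, psu_ok, replace_psu, update_required} — 10 facts.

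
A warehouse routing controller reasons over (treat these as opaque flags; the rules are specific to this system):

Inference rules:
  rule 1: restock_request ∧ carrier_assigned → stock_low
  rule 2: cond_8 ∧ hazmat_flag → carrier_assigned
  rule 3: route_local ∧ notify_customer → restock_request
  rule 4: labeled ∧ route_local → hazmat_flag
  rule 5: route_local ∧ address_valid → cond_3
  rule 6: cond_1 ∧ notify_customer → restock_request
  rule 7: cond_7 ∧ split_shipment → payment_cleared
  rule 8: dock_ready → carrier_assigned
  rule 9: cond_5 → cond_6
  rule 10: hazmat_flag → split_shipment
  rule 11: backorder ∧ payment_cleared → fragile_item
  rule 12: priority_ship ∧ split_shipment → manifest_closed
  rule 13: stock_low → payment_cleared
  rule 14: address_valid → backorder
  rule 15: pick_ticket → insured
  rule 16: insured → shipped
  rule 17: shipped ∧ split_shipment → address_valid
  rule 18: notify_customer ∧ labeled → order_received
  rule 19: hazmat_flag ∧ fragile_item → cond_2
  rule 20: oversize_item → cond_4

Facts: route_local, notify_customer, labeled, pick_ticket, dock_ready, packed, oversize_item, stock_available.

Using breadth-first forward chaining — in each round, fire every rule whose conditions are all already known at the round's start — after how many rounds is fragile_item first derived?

5

Round 1: rule 3 [route_local ∧ notify_customer → restock_request]; rule 4 [labeled ∧ route_local → hazmat_flag]; rule 8 [dock_ready → carrier_assigned]; rule 15 [pick_ticket → insured]; rule 18 [notify_customer ∧ labeled → order_received]; rule 20 [oversize_item → cond_4]. New: restock_request, hazmat_flag, carrier_assigned, insured, order_received, cond_4.
Round 2: rule 1 [restock_request ∧ carrier_assigned → stock_low]; rule 10 [hazmat_flag → split_shipment]; rule 16 [insured → shipped]. New: stock_low, split_shipment, shipped.
Round 3: rule 13 [stock_low → payment_cleared]; rule 17 [shipped ∧ split_shipment → address_valid]. New: payment_cleared, address_valid.
Round 4: rule 5 [route_local ∧ address_valid → cond_3]; rule 14 [address_valid → backorder]. New: cond_3, backorder.
Round 5: rule 11 [backorder ∧ payment_cleared → fragile_item]. New: fragile_item.
fragile_item first appears in round 5.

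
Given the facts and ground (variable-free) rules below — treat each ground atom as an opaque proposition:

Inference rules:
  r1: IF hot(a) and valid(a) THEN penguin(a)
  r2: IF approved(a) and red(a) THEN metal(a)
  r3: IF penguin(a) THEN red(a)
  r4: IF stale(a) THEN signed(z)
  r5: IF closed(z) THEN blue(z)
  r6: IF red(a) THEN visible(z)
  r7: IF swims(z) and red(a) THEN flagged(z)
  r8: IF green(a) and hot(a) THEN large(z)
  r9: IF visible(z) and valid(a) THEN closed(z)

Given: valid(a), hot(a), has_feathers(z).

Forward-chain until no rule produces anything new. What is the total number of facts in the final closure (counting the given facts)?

[1] r1 [IF hot(a) and valid(a) THEN penguin(a)]. ⇒ new: penguin(a).
[2] r3 [IF penguin(a) THEN red(a)]. ⇒ new: red(a).
[3] r6 [IF red(a) THEN visible(z)]. ⇒ new: visible(z).
[4] r9 [IF visible(z) and valid(a) THEN closed(z)]. ⇒ new: closed(z).
[5] r5 [IF closed(z) THEN blue(z)]. ⇒ new: blue(z).
Closure: {blue(z), closed(z), has_feathers(z), hot(a), penguin(a), red(a), valid(a), visible(z)} — 8 facts.

8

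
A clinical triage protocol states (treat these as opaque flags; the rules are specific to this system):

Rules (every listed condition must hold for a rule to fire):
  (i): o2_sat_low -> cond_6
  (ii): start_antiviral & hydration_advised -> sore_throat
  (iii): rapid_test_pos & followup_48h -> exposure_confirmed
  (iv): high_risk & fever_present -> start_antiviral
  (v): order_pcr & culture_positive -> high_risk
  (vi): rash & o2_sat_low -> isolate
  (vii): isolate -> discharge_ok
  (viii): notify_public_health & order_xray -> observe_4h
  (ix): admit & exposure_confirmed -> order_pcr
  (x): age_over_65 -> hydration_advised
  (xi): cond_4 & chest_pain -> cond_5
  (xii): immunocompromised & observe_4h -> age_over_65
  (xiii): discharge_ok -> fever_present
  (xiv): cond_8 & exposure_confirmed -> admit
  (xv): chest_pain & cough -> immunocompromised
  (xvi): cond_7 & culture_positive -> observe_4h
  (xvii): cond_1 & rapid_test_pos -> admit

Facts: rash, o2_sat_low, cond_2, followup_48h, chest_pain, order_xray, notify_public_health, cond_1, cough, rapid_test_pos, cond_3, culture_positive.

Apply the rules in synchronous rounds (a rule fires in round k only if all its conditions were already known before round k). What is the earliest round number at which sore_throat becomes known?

Round 1: (i) [o2_sat_low -> cond_6]; (iii) [rapid_test_pos & followup_48h -> exposure_confirmed]; (vi) [rash & o2_sat_low -> isolate]; (viii) [notify_public_health & order_xray -> observe_4h]; (xv) [chest_pain & cough -> immunocompromised]; (xvii) [cond_1 & rapid_test_pos -> admit]. New: cond_6, exposure_confirmed, isolate, observe_4h, immunocompromised, admit.
Round 2: (vii) [isolate -> discharge_ok]; (ix) [admit & exposure_confirmed -> order_pcr]; (xii) [immunocompromised & observe_4h -> age_over_65]. New: discharge_ok, order_pcr, age_over_65.
Round 3: (v) [order_pcr & culture_positive -> high_risk]; (x) [age_over_65 -> hydration_advised]; (xiii) [discharge_ok -> fever_present]. New: high_risk, hydration_advised, fever_present.
Round 4: (iv) [high_risk & fever_present -> start_antiviral]. New: start_antiviral.
Round 5: (ii) [start_antiviral & hydration_advised -> sore_throat]. New: sore_throat.
sore_throat first appears in round 5.

5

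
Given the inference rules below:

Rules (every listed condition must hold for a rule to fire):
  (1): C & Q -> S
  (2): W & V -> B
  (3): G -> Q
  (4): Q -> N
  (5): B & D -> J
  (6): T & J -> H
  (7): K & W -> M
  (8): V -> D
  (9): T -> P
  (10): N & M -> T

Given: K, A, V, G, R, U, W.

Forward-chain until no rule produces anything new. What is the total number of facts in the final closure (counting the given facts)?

16

Round 1 fires (2), (3), (7), (8), giving B, Q, M, D.
Round 2 fires (4), (5), giving N, J.
Round 3 fires (10), giving T.
Round 4 fires (6), (9), giving H, P.
Closure: {A, B, D, G, H, J, K, M, N, P, Q, R, T, U, V, W} — 16 facts.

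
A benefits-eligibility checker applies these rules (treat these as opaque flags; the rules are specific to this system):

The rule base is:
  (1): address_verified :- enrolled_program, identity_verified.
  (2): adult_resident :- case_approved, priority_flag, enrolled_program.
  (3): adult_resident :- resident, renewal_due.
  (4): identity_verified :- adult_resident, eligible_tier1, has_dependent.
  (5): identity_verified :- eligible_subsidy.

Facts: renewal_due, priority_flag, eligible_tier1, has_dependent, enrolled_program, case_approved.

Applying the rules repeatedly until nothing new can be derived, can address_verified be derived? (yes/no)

yes

Round 1 — (2), derive adult_resident.
Round 2 — (4), derive identity_verified.
Round 3 — (1), derive address_verified.
address_verified appears in round 3, so it is derivable.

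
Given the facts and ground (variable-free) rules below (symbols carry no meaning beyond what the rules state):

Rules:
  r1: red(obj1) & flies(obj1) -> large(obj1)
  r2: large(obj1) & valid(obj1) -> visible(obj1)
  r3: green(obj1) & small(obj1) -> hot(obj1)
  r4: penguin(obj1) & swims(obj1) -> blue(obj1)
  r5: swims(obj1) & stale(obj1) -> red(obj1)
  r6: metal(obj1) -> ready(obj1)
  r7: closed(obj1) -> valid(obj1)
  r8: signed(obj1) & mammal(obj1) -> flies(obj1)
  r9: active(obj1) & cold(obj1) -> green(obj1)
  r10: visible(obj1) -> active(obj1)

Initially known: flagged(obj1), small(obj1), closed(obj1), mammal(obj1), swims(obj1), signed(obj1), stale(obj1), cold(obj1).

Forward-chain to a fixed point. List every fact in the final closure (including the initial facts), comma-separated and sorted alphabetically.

active(obj1), closed(obj1), cold(obj1), flagged(obj1), flies(obj1), green(obj1), hot(obj1), large(obj1), mammal(obj1), red(obj1), signed(obj1), small(obj1), stale(obj1), swims(obj1), valid(obj1), visible(obj1)

Round 1 fires r5, r7, r8, giving red(obj1), valid(obj1), flies(obj1).
Round 2 fires r1, giving large(obj1).
Round 3 fires r2, giving visible(obj1).
Round 4 fires r10, giving active(obj1).
Round 5 fires r9, giving green(obj1).
Round 6 fires r3, giving hot(obj1).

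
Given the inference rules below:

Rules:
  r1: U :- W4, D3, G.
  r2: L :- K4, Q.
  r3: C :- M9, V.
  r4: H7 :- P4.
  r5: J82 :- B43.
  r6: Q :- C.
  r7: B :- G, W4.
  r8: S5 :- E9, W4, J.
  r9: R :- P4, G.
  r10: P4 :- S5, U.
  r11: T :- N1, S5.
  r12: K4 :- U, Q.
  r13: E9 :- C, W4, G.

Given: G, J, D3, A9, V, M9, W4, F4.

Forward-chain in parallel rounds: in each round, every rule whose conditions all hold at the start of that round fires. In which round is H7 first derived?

Round 1 fires r1, r3, r7, giving U, C, B.
Round 2 fires r6, r13, giving Q, E9.
Round 3 fires r8, r12, giving S5, K4.
Round 4 fires r2, r10, giving L, P4.
Round 5 fires r4, r9, giving H7, R.
H7 first appears in round 5.

5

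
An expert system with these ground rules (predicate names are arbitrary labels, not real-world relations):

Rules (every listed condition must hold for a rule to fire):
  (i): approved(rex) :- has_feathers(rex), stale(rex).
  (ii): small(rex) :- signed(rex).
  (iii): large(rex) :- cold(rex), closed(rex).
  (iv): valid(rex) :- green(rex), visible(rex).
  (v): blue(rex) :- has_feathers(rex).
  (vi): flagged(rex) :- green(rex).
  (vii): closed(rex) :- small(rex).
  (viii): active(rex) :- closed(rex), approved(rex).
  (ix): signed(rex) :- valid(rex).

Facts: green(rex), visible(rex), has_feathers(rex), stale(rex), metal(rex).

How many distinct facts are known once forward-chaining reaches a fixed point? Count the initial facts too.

13

[1] (i) [approved(rex) :- has_feathers(rex), stale(rex).]; (iv) [valid(rex) :- green(rex), visible(rex).]; (v) [blue(rex) :- has_feathers(rex).]; (vi) [flagged(rex) :- green(rex).]. ⇒ new: approved(rex), valid(rex), blue(rex), flagged(rex).
[2] (ix) [signed(rex) :- valid(rex).]. ⇒ new: signed(rex).
[3] (ii) [small(rex) :- signed(rex).]. ⇒ new: small(rex).
[4] (vii) [closed(rex) :- small(rex).]. ⇒ new: closed(rex).
[5] (viii) [active(rex) :- closed(rex), approved(rex).]. ⇒ new: active(rex).
Closure: {active(rex), approved(rex), blue(rex), closed(rex), flagged(rex), green(rex), has_feathers(rex), metal(rex), signed(rex), small(rex), stale(rex), valid(rex), visible(rex)} — 13 facts.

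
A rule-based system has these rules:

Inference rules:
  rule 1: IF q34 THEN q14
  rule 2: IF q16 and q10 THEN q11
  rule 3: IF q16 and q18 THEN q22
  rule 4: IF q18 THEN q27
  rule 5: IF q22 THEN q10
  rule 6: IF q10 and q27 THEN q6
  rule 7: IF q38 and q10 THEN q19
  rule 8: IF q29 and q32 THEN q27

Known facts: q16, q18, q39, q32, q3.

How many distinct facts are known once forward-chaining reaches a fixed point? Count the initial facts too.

Round 1: rule 3 [IF q16 and q18 THEN q22]; rule 4 [IF q18 THEN q27]. New: q22, q27.
Round 2: rule 5 [IF q22 THEN q10]. New: q10.
Round 3: rule 2 [IF q16 and q10 THEN q11]; rule 6 [IF q10 and q27 THEN q6]. New: q11, q6.
Closure: {q10, q11, q16, q18, q22, q27, q3, q32, q39, q6} — 10 facts.

10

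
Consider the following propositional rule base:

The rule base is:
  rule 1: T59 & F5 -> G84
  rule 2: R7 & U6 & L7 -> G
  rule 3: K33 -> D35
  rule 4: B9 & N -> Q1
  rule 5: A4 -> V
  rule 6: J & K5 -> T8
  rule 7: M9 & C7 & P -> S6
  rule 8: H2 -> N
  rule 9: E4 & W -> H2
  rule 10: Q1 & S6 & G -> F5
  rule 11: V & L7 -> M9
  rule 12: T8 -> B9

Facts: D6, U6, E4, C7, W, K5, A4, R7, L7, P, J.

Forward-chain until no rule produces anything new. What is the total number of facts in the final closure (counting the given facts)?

21

Round 1 — rule 2, rule 5, rule 6, rule 9, derive G, V, T8, H2.
Round 2 — rule 8, rule 11, rule 12, derive N, M9, B9.
Round 3 — rule 4, rule 7, derive Q1, S6.
Round 4 — rule 10, derive F5.
Closure: {A4, B9, C7, D6, E4, F5, G, H2, J, K5, L7, M9, N, P, Q1, R7, S6, T8, U6, V, W} — 21 facts.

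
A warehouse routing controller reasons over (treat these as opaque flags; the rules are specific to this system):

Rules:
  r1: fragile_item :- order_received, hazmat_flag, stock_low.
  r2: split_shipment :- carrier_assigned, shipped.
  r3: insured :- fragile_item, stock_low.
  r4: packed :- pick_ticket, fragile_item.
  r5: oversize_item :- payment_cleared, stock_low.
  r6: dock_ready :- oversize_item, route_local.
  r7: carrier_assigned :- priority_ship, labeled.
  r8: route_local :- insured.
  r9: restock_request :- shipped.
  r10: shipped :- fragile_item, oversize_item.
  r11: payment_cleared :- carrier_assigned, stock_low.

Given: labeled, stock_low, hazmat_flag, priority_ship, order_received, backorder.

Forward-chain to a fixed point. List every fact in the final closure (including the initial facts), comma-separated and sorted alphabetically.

backorder, carrier_assigned, dock_ready, fragile_item, hazmat_flag, insured, labeled, order_received, oversize_item, payment_cleared, priority_ship, restock_request, route_local, shipped, split_shipment, stock_low

Round 1: r1 [fragile_item :- order_received, hazmat_flag, stock_low.]; r7 [carrier_assigned :- priority_ship, labeled.]. Adds fragile_item, carrier_assigned.
Round 2: r3 [insured :- fragile_item, stock_low.]; r11 [payment_cleared :- carrier_assigned, stock_low.]. Adds insured, payment_cleared.
Round 3: r5 [oversize_item :- payment_cleared, stock_low.]; r8 [route_local :- insured.]. Adds oversize_item, route_local.
Round 4: r6 [dock_ready :- oversize_item, route_local.]; r10 [shipped :- fragile_item, oversize_item.]. Adds dock_ready, shipped.
Round 5: r2 [split_shipment :- carrier_assigned, shipped.]; r9 [restock_request :- shipped.]. Adds split_shipment, restock_request.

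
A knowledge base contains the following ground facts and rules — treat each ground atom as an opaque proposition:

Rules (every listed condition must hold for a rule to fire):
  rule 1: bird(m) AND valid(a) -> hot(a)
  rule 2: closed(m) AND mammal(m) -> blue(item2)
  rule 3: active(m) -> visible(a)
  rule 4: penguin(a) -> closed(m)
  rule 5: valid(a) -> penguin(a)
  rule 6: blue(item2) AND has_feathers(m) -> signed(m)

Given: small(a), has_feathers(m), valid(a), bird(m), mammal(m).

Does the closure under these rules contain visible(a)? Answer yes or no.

no

Round 1: rule 1 [bird(m) AND valid(a) -> hot(a)]; rule 5 [valid(a) -> penguin(a)]. New: hot(a), penguin(a).
Round 2: rule 4 [penguin(a) -> closed(m)]. New: closed(m).
Round 3: rule 2 [closed(m) AND mammal(m) -> blue(item2)]. New: blue(item2).
Round 4: rule 6 [blue(item2) AND has_feathers(m) -> signed(m)]. New: signed(m).
Fixed point reached. visible(a) is concluded only by rule 3; rule 3 needs active(m) (never derived).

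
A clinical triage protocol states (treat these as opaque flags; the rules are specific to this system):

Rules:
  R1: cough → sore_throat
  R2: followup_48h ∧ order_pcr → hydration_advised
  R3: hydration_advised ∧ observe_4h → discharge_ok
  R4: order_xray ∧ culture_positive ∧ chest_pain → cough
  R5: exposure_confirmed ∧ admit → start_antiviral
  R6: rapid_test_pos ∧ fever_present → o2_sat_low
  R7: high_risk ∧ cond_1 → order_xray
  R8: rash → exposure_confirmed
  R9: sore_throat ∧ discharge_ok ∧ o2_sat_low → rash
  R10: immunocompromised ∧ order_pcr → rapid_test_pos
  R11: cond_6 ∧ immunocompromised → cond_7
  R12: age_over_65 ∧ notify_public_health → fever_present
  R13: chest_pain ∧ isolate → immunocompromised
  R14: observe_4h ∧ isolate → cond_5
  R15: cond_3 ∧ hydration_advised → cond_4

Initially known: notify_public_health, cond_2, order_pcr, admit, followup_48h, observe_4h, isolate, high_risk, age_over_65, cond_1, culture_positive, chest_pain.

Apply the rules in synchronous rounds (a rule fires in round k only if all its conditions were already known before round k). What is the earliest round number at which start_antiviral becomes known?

Round 1: R2 [followup_48h ∧ order_pcr → hydration_advised]; R7 [high_risk ∧ cond_1 → order_xray]; R12 [age_over_65 ∧ notify_public_health → fever_present]; R13 [chest_pain ∧ isolate → immunocompromised]; R14 [observe_4h ∧ isolate → cond_5]. New: hydration_advised, order_xray, fever_present, immunocompromised, cond_5.
Round 2: R3 [hydration_advised ∧ observe_4h → discharge_ok]; R4 [order_xray ∧ culture_positive ∧ chest_pain → cough]; R10 [immunocompromised ∧ order_pcr → rapid_test_pos]. New: discharge_ok, cough, rapid_test_pos.
Round 3: R1 [cough → sore_throat]; R6 [rapid_test_pos ∧ fever_present → o2_sat_low]. New: sore_throat, o2_sat_low.
Round 4: R9 [sore_throat ∧ discharge_ok ∧ o2_sat_low → rash]. New: rash.
Round 5: R8 [rash → exposure_confirmed]. New: exposure_confirmed.
Round 6: R5 [exposure_confirmed ∧ admit → start_antiviral]. New: start_antiviral.
start_antiviral first appears in round 6.

6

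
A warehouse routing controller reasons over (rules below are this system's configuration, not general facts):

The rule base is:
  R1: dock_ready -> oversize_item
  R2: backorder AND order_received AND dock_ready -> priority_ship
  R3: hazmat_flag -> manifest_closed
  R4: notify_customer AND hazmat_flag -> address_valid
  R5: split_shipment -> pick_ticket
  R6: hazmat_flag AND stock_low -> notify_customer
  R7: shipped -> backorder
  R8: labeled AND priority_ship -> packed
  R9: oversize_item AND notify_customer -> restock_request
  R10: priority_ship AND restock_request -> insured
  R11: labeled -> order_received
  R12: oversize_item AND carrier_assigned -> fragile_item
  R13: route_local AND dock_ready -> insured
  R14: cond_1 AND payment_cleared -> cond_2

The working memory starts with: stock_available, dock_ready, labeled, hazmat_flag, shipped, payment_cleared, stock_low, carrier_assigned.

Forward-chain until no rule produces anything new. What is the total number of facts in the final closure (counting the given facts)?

19

[1] R1 [dock_ready -> oversize_item]; R3 [hazmat_flag -> manifest_closed]; R6 [hazmat_flag AND stock_low -> notify_customer]; R7 [shipped -> backorder]; R11 [labeled -> order_received]. ⇒ new: oversize_item, manifest_closed, notify_customer, backorder, order_received.
[2] R2 [backorder AND order_received AND dock_ready -> priority_ship]; R4 [notify_customer AND hazmat_flag -> address_valid]; R9 [oversize_item AND notify_customer -> restock_request]; R12 [oversize_item AND carrier_assigned -> fragile_item]. ⇒ new: priority_ship, address_valid, restock_request, fragile_item.
[3] R8 [labeled AND priority_ship -> packed]; R10 [priority_ship AND restock_request -> insured]. ⇒ new: packed, insured.
Closure: {address_valid, backorder, carrier_assigned, dock_ready, fragile_item, hazmat_flag, insured, labeled, manifest_closed, notify_customer, order_received, oversize_item, packed, payment_cleared, priority_ship, restock_request, shipped, stock_available, stock_low} — 19 facts.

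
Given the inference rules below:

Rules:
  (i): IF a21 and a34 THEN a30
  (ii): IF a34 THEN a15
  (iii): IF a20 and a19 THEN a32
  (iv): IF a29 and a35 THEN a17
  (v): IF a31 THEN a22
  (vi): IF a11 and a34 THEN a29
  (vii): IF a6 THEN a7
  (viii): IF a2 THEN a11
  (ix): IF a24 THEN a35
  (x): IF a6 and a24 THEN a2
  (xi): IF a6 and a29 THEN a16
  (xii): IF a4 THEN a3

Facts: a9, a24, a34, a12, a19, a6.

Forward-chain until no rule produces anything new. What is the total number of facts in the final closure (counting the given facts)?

Round 1: (ii) [IF a34 THEN a15]; (vii) [IF a6 THEN a7]; (ix) [IF a24 THEN a35]; (x) [IF a6 and a24 THEN a2]. New: a15, a7, a35, a2.
Round 2: (viii) [IF a2 THEN a11]. New: a11.
Round 3: (vi) [IF a11 and a34 THEN a29]. New: a29.
Round 4: (iv) [IF a29 and a35 THEN a17]; (xi) [IF a6 and a29 THEN a16]. New: a17, a16.
Closure: {a11, a12, a15, a16, a17, a19, a2, a24, a29, a34, a35, a6, a7, a9} — 14 facts.

14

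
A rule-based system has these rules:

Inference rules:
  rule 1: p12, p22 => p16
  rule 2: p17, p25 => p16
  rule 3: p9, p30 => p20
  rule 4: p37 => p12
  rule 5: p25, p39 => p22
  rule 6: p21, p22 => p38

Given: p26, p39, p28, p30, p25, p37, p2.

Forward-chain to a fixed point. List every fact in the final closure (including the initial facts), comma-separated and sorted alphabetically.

Round 1: rule 4 [p37 => p12]; rule 5 [p25, p39 => p22]. New: p12, p22.
Round 2: rule 1 [p12, p22 => p16]. New: p16.

p12, p16, p2, p22, p25, p26, p28, p30, p37, p39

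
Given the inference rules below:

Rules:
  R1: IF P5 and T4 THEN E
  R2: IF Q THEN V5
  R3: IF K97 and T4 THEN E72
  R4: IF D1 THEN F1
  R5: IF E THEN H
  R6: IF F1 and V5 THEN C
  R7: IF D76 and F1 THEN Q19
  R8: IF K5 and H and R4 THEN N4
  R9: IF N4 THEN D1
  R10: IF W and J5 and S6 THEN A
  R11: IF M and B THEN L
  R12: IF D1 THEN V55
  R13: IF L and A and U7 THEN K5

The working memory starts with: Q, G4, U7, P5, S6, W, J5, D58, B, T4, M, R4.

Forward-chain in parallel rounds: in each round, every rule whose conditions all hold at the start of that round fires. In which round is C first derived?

Round 1: R1 [IF P5 and T4 THEN E]; R2 [IF Q THEN V5]; R10 [IF W and J5 and S6 THEN A]; R11 [IF M and B THEN L]. New: E, V5, A, L.
Round 2: R5 [IF E THEN H]; R13 [IF L and A and U7 THEN K5]. New: H, K5.
Round 3: R8 [IF K5 and H and R4 THEN N4]. New: N4.
Round 4: R9 [IF N4 THEN D1]. New: D1.
Round 5: R4 [IF D1 THEN F1]; R12 [IF D1 THEN V55]. New: F1, V55.
Round 6: R6 [IF F1 and V5 THEN C]. New: C.
C first appears in round 6.

6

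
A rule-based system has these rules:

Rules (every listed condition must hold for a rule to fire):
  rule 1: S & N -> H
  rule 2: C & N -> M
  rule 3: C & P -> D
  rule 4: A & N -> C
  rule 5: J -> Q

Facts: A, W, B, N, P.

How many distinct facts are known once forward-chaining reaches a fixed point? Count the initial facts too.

[1] rule 4 [A & N -> C]. ⇒ new: C.
[2] rule 2 [C & N -> M]; rule 3 [C & P -> D]. ⇒ new: M, D.
Closure: {A, B, C, D, M, N, P, W} — 8 facts.

8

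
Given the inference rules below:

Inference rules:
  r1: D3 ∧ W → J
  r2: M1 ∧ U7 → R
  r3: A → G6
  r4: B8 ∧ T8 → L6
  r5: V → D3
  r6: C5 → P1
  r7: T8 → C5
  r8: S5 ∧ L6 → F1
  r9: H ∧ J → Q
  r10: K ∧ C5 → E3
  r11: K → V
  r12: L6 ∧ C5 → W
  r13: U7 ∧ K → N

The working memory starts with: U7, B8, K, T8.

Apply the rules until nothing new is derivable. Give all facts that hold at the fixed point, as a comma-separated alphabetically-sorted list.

Round 1 — r4, r7, r11, r13, derive L6, C5, V, N.
Round 2 — r5, r6, r10, r12, derive D3, P1, E3, W.
Round 3 — r1, derive J.

B8, C5, D3, E3, J, K, L6, N, P1, T8, U7, V, W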